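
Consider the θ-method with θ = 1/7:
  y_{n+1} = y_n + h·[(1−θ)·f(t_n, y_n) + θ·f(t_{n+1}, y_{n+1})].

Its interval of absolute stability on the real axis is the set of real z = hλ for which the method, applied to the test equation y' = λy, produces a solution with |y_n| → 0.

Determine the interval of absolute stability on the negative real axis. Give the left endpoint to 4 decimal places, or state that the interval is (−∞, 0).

Set f=λy, z=hλ:
  y_{n+1} = y_n + z·[6/7·y_n + 1/7·y_{n+1}] ⇒ (1 − 1/7z)y_{n+1} = (1 + 6/7z)y_n
  ⇒ R(z) = (1 + 6/7z)/(1 − 1/7z).

Find x<0 with |R(x)|<1.
x=-0.34: |R|=0.6757
R=−1: 1+6/7x = −1+1/7x ⇒ -5/7x=2 ⇒ x=2/(-5/7)=-2.8000
Confirm numerically:
  x=-2.097: |R|=0.61361 <1
  x=-1.880: |R|=0.48198 <1
  x=-1.306: |R|=0.10065 <1
  x=-3.259: |R|=1.22371 >1
  x=-3.205: |R|=1.19843 >1
  x=-3.112: |R|=1.15427 >1
So |R|<1 on (-2.8000, 0).

(-2.8000, 0).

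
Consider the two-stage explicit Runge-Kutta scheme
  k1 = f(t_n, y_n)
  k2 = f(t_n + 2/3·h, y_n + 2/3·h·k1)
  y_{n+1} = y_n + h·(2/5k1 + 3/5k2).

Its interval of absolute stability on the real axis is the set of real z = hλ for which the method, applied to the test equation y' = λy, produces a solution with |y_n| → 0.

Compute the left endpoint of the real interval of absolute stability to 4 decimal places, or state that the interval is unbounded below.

Test eqn y'=λy, z=hλ:
  k1=λy_n ⇒ h·k1=z·y_n;  k2=λ(1+2/3z)y_n ⇒ h·k2=z(1+2/3z)y_n
  y_{n+1}/y_n = 1 + 2/5z + 3/5z(1+2/3z) = 1 + z + 2/5z²
  R(z) = 1 + z + 2/5z².

Find x<0 with |R(x)|<1.
x=-0.73: |R|=0.4832
R=1: x+2/5x²=0 ⇒ x=−5/2=-2.5000; min R=1−1/(4·2/5)=0.3750>−1
Confirm numerically:
  x=-2.430: |R|=0.93196 <1
  x=-2.039: |R|=0.62401 <1
  x=-1.271: |R|=0.37518 <1
  x=-1.106: |R|=0.38329 <1
  x=-2.851: |R|=1.40028 >1
  x=-2.557: |R|=1.05830 >1
Stable set (-2.5000, 0).

z* = -2.5000.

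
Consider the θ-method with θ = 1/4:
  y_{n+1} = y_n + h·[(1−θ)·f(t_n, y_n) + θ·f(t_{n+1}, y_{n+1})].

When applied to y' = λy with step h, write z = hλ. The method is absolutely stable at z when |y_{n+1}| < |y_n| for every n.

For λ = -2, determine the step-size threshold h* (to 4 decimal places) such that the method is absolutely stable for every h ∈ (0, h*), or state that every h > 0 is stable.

On y'=λy, z=hλ:
  y_{n+1} = y_n + z·[3/4·y_n + 1/4·y_{n+1}] ⇒ (1 − 1/4z)y_{n+1} = (1 + 3/4z)y_n
  R(z) = (1 + 3/4z)/(1 − 1/4z).

Find x<0 with |R(x)|<1.
x=-0.5: |R|=0.5556
R=−1: 1+3/4x = −1+1/4x ⇒ -1/2x=2 ⇒ x=2/(-1/2)=-4.0000
Confirm numerically:
  x=-3.965: |R|=0.99121 <1
  x=-3.342: |R|=0.82076 <1
  x=-2.542: |R|=0.55426 <1
  x=-4.551: |R|=1.12887 >1
  x=-4.098: |R|=1.02420 >1
So |R|<1 on (-4.0000, 0).

(-4.0000,0); λ=-2 ⇒ h* = (4)/2 = 2.0000.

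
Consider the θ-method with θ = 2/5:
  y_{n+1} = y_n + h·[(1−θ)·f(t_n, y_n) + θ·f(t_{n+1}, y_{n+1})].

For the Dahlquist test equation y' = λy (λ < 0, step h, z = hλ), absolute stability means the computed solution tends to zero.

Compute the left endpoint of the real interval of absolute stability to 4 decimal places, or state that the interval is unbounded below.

Set f=λy, z=hλ:
  y_{n+1} = y_n + z·[3/5·y_n + 2/5·y_{n+1}] ⇒ (1 − 2/5z)y_{n+1} = (1 + 3/5z)y_n
  Hence R(z) = (1 + 3/5z)/(1 − 2/5z).

Solve |R(x)|<1 on ℝ⁻.
x=-1.75: |R|=0.0294
R=−1: 1+3/5x = −1+2/5x ⇒ -1/5x=2 ⇒ x=2/(-1/5)=-10.0000
Confirm numerically:
  x=-8.546: |R|=0.93418 <1
  x=-7.946: |R|=0.90168 <1
  x=-4.355: |R|=0.58826 <1
  x=-10.472: |R|=1.01819 >1
  x=-10.317: |R|=1.01237 >1
Stable set (-10.0000, 0).

z* = -10.0000.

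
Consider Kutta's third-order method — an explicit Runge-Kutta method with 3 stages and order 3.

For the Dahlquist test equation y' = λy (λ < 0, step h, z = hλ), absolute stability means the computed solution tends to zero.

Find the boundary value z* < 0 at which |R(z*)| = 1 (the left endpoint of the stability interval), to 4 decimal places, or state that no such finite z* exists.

left endpoint -2.5127.

With y'=λy (z=hλ):
  order 3, 3-stage ⇒ R(z)=1+z+z^2/2+z^3/6
  (e.g. R(-0.87)=0.39870, |R|=0.39870)

Find x<0 with |R(x)|<1.
x=-0.87: |R|=0.3987
|R(-2.12)|=0.4608 |R(-0.99)|=0.3383 |R(-0.95)|=0.3584
Bisect:
  x_lo=-3.3487 |R|=3.0005  x_hi=-0.1689 |R|=0.8446
  mid=-1.75880 |R|=0.11888 →hi
  mid=-2.55376 |R|=1.06872 →lo
  mid=-2.15628 |R|=0.50246 →hi
  mid=-2.35502 |R|=0.75883 →hi
  mid=-2.45439 |R|=0.90659 →hi
  mid=-2.50407 |R|=0.98580 →hi
  mid=-2.52892 |R|=1.02679 →lo
  ...
  [-2.51281,-2.51261] ⇒ x*=-2.5127
Stable set (-2.5127, 0).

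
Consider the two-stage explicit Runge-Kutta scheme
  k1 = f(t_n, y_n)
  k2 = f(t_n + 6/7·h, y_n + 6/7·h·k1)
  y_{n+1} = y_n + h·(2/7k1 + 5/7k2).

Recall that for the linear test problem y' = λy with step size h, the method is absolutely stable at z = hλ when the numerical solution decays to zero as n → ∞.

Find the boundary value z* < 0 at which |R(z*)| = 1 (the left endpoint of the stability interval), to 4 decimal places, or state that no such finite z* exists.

z* = -1.6333.

Set f=λy, z=hλ:
  k1=λy_n ⇒ h·k1=z·y_n;  k2=λ(1+6/7z)y_n ⇒ h·k2=z(1+6/7z)y_n
  y_{n+1}/y_n = 1 + 2/7z + 5/7z(1+6/7z) = 1 + z + 30/49z²
  Hence R(z) = 1 + z + 30/49z².

Boundary: |R(x)|=1, x<0.
x=-1.45: |R|=0.8372
R=1: x+30/49x²=0 ⇒ x=−49/30=-1.6333; min R=1−1/(4·30/49)=0.5917>−1
Confirm numerically:
  x=-1.435: |R|=0.82575 <1
  x=-1.383: |R|=0.78803 <1
  x=-1.180: |R|=0.67249 <1
  x=-0.851: |R|=0.59239 <1
  x=-2.153: |R|=1.68501 >1
  x=-1.930: |R|=1.35055 >1
  x=-1.693: |R|=1.06185 >1
Stable set (-1.6333, 0).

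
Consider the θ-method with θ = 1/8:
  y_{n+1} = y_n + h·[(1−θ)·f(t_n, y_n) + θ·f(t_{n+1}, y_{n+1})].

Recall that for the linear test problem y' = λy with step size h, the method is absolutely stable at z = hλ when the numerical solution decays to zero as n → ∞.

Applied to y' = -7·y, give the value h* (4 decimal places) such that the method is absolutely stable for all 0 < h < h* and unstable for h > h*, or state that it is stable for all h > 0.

Set f=λy, z=hλ:
  y_{n+1} = y_n + z·[7/8·y_n + 1/8·y_{n+1}] ⇒ (1 − 1/8z)y_{n+1} = (1 + 7/8z)y_n
  so R(z) = (1 + 7/8z)/(1 − 1/8z).

Find x<0 with |R(x)|<1.
x=-0.44: |R|=0.5829
R=−1: 1+7/8x = −1+1/8x ⇒ -3/4x=2 ⇒ x=2/(-3/4)=-2.6667
Confirm numerically:
  x=-2.479: |R|=0.89255 <1
  x=-2.382: |R|=0.83548 <1
  x=-2.162: |R|=0.70203 <1
  x=-1.399: |R|=0.19076 <1
  x=-3.253: |R|=1.31263 >1
  x=-2.932: |R|=1.14563 >1
Interval (-2.6667, 0).

(-2.6667,0); λ=-7 ⇒ h* = (8/3)/7 = 0.3810.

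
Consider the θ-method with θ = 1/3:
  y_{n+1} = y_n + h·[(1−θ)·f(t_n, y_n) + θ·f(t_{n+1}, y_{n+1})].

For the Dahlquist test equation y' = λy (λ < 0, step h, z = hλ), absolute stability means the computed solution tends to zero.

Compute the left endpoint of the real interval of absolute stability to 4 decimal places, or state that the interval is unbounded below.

left endpoint -6.0000.

On y'=λy, z=hλ:
  y_{n+1} = y_n + z·[2/3·y_n + 1/3·y_{n+1}] ⇒ (1 − 1/3z)y_{n+1} = (1 + 2/3z)y_n
  ⇒ R(z) = (1 + 2/3z)/(1 − 1/3z).

Need |R(x)|<1, x<0.
x=-1.01: |R|=0.2444
R=−1: 1+2/3x = −1+1/3x ⇒ -1/3x=2 ⇒ x=2/(-1/3)=-6.0000
Confirm numerically:
  x=-4.556: |R|=0.80889 <1
  x=-3.356: |R|=0.58402 <1
  x=-2.782: |R|=0.44345 <1
  x=-2.540: |R|=0.37545 <1
  x=-6.471: |R|=1.04973 >1
  x=-6.374: |R|=1.03990 >1
  x=-6.085: |R|=1.00936 >1
So |R|<1 on (-6.0000, 0).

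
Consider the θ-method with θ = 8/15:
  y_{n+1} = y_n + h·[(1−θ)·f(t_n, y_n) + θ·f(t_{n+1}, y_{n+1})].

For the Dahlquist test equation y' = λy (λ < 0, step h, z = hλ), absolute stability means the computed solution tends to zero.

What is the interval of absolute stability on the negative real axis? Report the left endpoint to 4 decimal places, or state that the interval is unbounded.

On y'=λy, z=hλ:
  y_{n+1} = y_n + z·[7/15·y_n + 8/15·y_{n+1}] ⇒ (1 − 8/15z)y_{n+1} = (1 + 7/15z)y_n
  so R(z) = (1 + 7/15z)/(1 − 8/15z).

Find x<0 with |R(x)|<1.
x=-1.62: |R|=0.1309
x=-2: |R|=0.0323
x=-10: |R|=0.5789
x=-100: |R|=0.8405
θ=8/15≥1/2 ⇒ |1+7/15x|<|1−8/15x| ∀x<0 ⇒ unbounded interval.

interval (−∞, 0).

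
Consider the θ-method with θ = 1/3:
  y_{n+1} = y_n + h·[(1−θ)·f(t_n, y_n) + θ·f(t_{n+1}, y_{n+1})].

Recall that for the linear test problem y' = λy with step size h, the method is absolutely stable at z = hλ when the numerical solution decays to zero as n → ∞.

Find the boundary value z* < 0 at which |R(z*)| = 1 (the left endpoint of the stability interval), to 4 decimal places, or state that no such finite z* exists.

z* = -6.0000.

On y'=λy, z=hλ:
  y_{n+1} = y_n + z·[2/3·y_n + 1/3·y_{n+1}] ⇒ (1 − 1/3z)y_{n+1} = (1 + 2/3z)y_n
  so R(z) = (1 + 2/3z)/(1 − 1/3z).

Solve |R(x)|<1 on ℝ⁻.
x=-0.88: |R|=0.3196
R=−1: 1+2/3x = −1+1/3x ⇒ -1/3x=2 ⇒ x=2/(-1/3)=-6.0000
Confirm numerically:
  x=-4.694: |R|=0.83026 <1
  x=-4.211: |R|=0.75191 <1
  x=-3.738: |R|=0.66429 <1
  x=-6.578: |R|=1.06035 >1
  x=-6.342: |R|=1.03661 >1
  x=-6.092: |R|=1.01012 >1
Stable set (-6.0000, 0).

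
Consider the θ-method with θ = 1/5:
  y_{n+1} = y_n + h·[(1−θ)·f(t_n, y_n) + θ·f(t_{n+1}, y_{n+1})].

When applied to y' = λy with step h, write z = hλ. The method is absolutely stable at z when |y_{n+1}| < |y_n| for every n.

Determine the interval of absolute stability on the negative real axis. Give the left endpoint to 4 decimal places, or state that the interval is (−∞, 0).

(-3.3333, 0).

Set f=λy, z=hλ:
  y_{n+1} = y_n + z·[4/5·y_n + 1/5·y_{n+1}] ⇒ (1 − 1/5z)y_{n+1} = (1 + 4/5z)y_n
  so R(z) = (1 + 4/5z)/(1 − 1/5z).

Solve |R(x)|<1 on ℝ⁻.
x=-1.28: |R|=0.0191
R=−1: 1+4/5x = −1+1/5x ⇒ -3/5x=2 ⇒ x=2/(-3/5)=-3.3333
Confirm numerically:
  x=-3.129: |R|=0.92459 <1
  x=-3.021: |R|=0.88318 <1
  x=-2.606: |R|=0.71312 <1
  x=-2.578: |R|=0.70098 <1
  x=-3.837: |R|=1.17099 >1
  x=-3.574: |R|=1.08421 >1
  x=-3.397: |R|=1.02275 >1
So |R|<1 on (-3.3333, 0).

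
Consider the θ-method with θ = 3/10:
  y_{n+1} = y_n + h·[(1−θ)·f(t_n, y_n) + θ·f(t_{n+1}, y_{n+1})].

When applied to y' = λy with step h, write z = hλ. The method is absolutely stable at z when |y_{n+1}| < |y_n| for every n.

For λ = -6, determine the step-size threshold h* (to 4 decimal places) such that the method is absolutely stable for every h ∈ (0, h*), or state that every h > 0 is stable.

Set f=λy, z=hλ:
  y_{n+1} = y_n + z·[7/10·y_n + 3/10·y_{n+1}] ⇒ (1 − 3/10z)y_{n+1} = (1 + 7/10z)y_n
  ⇒ R(z) = (1 + 7/10z)/(1 − 3/10z).

Find x<0 with |R(x)|<1.
x=-0.5: |R|=0.5652
R=−1: 1+7/10x = −1+3/10x ⇒ -2/5x=2 ⇒ x=2/(-2/5)=-5.0000
Confirm numerically:
  x=-3.975: |R|=0.81300 <1
  x=-3.850: |R|=0.78654 <1
  x=-2.275: |R|=0.35215 <1
  x=-5.578: |R|=1.08648 >1
  x=-5.488: |R|=1.07376 >1
Interval (-5.0000, 0).

(-5.0000,0); λ=-6 ⇒ h* = (5)/6 = 0.8333.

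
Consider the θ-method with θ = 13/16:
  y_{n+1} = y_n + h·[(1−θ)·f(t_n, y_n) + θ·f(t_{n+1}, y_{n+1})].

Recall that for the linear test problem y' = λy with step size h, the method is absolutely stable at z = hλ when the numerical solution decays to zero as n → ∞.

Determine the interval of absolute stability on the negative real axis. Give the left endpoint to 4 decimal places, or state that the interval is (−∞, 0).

(−∞, 0) — no finite endpoint.

Set f=λy, z=hλ:
  y_{n+1} = y_n + z·[3/16·y_n + 13/16·y_{n+1}] ⇒ (1 − 13/16z)y_{n+1} = (1 + 3/16z)y_n
  so R(z) = (1 + 3/16z)/(1 − 13/16z).

Find x<0 with |R(x)|<1.
x=-1.77: |R|=0.2740
x=-2: |R|=0.2381
x=-10: |R|=0.0959
x=-100: |R|=0.2158
θ=13/16≥1/2 ⇒ |1+3/16x|<|1−13/16x| ∀x<0 ⇒ interval (−∞,0).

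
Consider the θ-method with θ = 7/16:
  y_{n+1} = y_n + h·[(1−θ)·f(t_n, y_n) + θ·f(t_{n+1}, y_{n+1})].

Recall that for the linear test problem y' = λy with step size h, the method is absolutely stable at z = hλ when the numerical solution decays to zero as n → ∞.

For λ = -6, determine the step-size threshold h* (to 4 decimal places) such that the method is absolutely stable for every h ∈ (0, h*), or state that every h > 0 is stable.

With y'=λy (z=hλ):
  y_{n+1} = y_n + z·[9/16·y_n + 7/16·y_{n+1}] ⇒ (1 − 7/16z)y_{n+1} = (1 + 9/16z)y_n
  so R(z) = (1 + 9/16z)/(1 − 7/16z).

Find x<0 with |R(x)|<1.
x=-1.56: |R|=0.0728
R=−1: 1+9/16x = −1+7/16x ⇒ -1/8x=2 ⇒ x=2/(-1/8)=-16.0000
Confirm numerically:
  x=-14.474: |R|=0.97399 <1
  x=-14.042: |R|=0.96574 <1
  x=-11.890: |R|=0.91716 <1
  x=-16.464: |R|=1.00707 >1
  x=-16.403: |R|=1.00616 >1
Interval (-16.0000, 0).

(-16.0000,0); λ=-6 ⇒ h* = (16)/6 = 2.6667.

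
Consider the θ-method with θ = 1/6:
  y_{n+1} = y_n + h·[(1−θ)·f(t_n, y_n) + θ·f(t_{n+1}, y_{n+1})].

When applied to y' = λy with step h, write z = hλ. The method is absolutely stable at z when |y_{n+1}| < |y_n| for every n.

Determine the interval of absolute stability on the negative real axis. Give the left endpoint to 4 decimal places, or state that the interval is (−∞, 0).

With y'=λy (z=hλ):
  y_{n+1} = y_n + z·[5/6·y_n + 1/6·y_{n+1}] ⇒ (1 − 1/6z)y_{n+1} = (1 + 5/6z)y_n
  so R(z) = (1 + 5/6z)/(1 − 1/6z).

Solve |R(x)|<1 on ℝ⁻.
x=-0.67: |R|=0.3973
R=−1: 1+5/6x = −1+1/6x ⇒ -2/3x=2 ⇒ x=2/(-2/3)=-3.0000
Confirm numerically:
  x=-2.804: |R|=0.91095 <1
  x=-2.731: |R|=0.87676 <1
  x=-2.450: |R|=0.73964 <1
  x=-1.259: |R|=0.04064 <1
  x=-3.410: |R|=1.17428 >1
  x=-3.391: |R|=1.16654 >1
  x=-3.092: |R|=1.04048 >1
So |R|<1 on (-3.0000, 0).

z∈(-3.0000,0).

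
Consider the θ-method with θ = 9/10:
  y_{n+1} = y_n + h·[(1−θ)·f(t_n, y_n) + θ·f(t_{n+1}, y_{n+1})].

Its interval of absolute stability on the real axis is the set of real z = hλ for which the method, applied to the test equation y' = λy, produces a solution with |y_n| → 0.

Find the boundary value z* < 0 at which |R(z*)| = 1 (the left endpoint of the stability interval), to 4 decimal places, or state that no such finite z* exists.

On y'=λy, z=hλ:
  y_{n+1} = y_n + z·[1/10·y_n + 9/10·y_{n+1}] ⇒ (1 − 9/10z)y_{n+1} = (1 + 1/10z)y_n
  Hence R(z) = (1 + 1/10z)/(1 − 9/10z).

Boundary: |R(x)|=1, x<0.
x=-1.58: |R|=0.3476
x=-2: |R|=0.2857
x=-10: |R|=0.0000
x=-100: |R|=0.0989
θ=9/10≥1/2 ⇒ |1+1/10x|<|1−9/10x| ∀x<0 ⇒ unbounded interval.

unbounded; (−∞, 0).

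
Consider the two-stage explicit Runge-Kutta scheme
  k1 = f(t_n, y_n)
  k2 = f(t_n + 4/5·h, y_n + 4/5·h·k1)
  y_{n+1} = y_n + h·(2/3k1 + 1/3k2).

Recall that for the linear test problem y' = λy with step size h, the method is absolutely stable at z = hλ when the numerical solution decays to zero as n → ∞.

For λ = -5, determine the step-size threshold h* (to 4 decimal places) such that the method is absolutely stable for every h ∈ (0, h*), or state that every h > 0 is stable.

(-3.7500,0); λ=-5 ⇒ h* = (15/4)/5 = 0.7500.

Test eqn y'=λy, z=hλ:
  k1=λy_n ⇒ h·k1=z·y_n;  k2=λ(1+4/5z)y_n ⇒ h·k2=z(1+4/5z)y_n
  y_{n+1}/y_n = 1 + 2/3z + 1/3z(1+4/5z) = 1 + z + 4/15z²
  R(z) = 1 + z + 4/15z².

Find x<0 with |R(x)|<1.
x=-0.64: |R|=0.4692
R=1: x+4/15x²=0 ⇒ x=−15/4=-3.7500; min R=1−1/(4·4/15)=0.0625>−1
Confirm numerically:
  x=-3.406: |R|=0.68756 <1
  x=-3.233: |R|=0.55428 <1
  x=-1.866: |R|=0.06252 <1
  x=-1.723: |R|=0.06866 <1
  x=-3.992: |R|=1.25762 >1
  x=-3.898: |R|=1.15384 >1
  x=-3.878: |R|=1.13237 >1
Interval (-3.7500, 0).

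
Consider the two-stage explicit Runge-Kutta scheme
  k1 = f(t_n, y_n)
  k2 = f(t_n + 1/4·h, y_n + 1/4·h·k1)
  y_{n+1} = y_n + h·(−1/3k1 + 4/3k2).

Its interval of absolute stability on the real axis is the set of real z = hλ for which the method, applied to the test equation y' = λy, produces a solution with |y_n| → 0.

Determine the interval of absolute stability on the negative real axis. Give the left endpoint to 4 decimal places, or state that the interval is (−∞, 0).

Test eqn y'=λy, z=hλ:
  k1=λy_n ⇒ h·k1=z·y_n;  k2=λ(1+1/4z)y_n ⇒ h·k2=z(1+1/4z)y_n
  y_{n+1}/y_n = 1 − 1/3z + 4/3z(1+1/4z) = 1 + z + 1/3z²
  so R(z) = 1 + z + 1/3z².

Find x<0 with |R(x)|<1.
x=-0.99: |R|=0.3367
R=1: x+1/3x²=0 ⇒ x=−3=-3.0000; min R=1−1/(4·1/3)=0.2500>−1
Confirm numerically:
  x=-2.648: |R|=0.68930 <1
  x=-2.567: |R|=0.62950 <1
  x=-2.502: |R|=0.58467 <1
  x=-3.270: |R|=1.29430 >1
  x=-3.020: |R|=1.02013 >1
Stable set (-3.0000, 0).

(-3.0000, 0).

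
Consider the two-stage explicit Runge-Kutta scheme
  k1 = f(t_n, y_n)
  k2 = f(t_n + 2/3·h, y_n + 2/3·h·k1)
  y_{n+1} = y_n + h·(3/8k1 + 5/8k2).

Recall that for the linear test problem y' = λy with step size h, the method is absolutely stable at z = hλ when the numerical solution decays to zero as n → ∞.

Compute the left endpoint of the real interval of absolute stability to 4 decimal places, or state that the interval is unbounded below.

On y'=λy, z=hλ:
  k1=λy_n ⇒ h·k1=z·y_n;  k2=λ(1+2/3z)y_n ⇒ h·k2=z(1+2/3z)y_n
  y_{n+1}/y_n = 1 + 3/8z + 5/8z(1+2/3z) = 1 + z + 5/12z²
  ⇒ R(z) = 1 + z + 5/12z².

Boundary: |R(x)|=1, x<0.
x=-1.26: |R|=0.4015
R=1: x+5/12x²=0 ⇒ x=−12/5=-2.4000; min R=1−1/(4·5/12)=0.4000>−1
Confirm numerically:
  x=-2.130: |R|=0.76037 <1
  x=-1.967: |R|=0.64512 <1
  x=-1.166: |R|=0.40048 <1
  x=-1.086: |R|=0.40542 <1
  x=-2.886: |R|=1.58442 >1
  x=-2.766: |R|=1.42182 >1
  x=-2.604: |R|=1.22134 >1
So |R|<1 on (-2.4000, 0).

left endpoint -2.4000.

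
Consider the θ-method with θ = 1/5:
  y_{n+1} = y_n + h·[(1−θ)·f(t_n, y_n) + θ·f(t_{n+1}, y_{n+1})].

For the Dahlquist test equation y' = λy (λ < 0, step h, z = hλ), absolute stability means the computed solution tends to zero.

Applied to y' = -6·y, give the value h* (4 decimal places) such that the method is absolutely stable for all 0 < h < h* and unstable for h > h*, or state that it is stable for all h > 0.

(-3.3333,0); λ=-6 ⇒ h* = (10/3)/6 = 0.5556.

Set f=λy, z=hλ:
  y_{n+1} = y_n + z·[4/5·y_n + 1/5·y_{n+1}] ⇒ (1 − 1/5z)y_{n+1} = (1 + 4/5z)y_n
  so R(z) = (1 + 4/5z)/(1 − 1/5z).

Solve |R(x)|<1 on ℝ⁻.
x=-0.84: |R|=0.2808
R=−1: 1+4/5x = −1+1/5x ⇒ -3/5x=2 ⇒ x=2/(-3/5)=-3.3333
Confirm numerically:
  x=-2.700: |R|=0.75325 <1
  x=-2.315: |R|=0.58237 <1
  x=-1.848: |R|=0.34930 <1
  x=-3.933: |R|=1.20139 >1
  x=-3.464: |R|=1.04631 >1
Interval (-3.3333, 0).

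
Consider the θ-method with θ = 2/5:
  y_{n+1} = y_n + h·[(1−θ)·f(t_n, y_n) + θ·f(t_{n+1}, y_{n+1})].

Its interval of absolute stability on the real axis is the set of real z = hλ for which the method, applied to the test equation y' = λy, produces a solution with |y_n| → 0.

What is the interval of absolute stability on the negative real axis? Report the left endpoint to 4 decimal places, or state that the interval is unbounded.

With y'=λy (z=hλ):
  y_{n+1} = y_n + z·[3/5·y_n + 2/5·y_{n+1}] ⇒ (1 − 2/5z)y_{n+1} = (1 + 3/5z)y_n
  Hence R(z) = (1 + 3/5z)/(1 − 2/5z).

Need |R(x)|<1, x<0.
x=-0.88: |R|=0.3491
R=−1: 1+3/5x = −1+2/5x ⇒ -1/5x=2 ⇒ x=2/(-1/5)=-10.0000
Confirm numerically:
  x=-9.945: |R|=0.99779 <1
  x=-9.690: |R|=0.98728 <1
  x=-8.359: |R|=0.92444 <1
  x=-10.560: |R|=1.02144 >1
  x=-10.322: |R|=1.01256 >1
  x=-10.174: |R|=1.00686 >1
Interval (-10.0000, 0).

z∈(-10.0000,0).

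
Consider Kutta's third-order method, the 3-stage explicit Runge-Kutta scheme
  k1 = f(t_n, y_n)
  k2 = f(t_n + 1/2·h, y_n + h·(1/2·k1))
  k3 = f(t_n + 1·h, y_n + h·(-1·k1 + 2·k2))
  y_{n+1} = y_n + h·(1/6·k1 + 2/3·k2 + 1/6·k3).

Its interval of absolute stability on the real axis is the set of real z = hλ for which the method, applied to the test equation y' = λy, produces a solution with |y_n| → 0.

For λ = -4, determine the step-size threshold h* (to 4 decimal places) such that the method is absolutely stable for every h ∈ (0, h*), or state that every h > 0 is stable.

With y'=λy (z=hλ):
  order 3, 3-stage ⇒ R(z)=1+z+z^2/2+z^3/6
  (e.g. R(-1.73)=-0.09650, |R|=0.09650)

Find x<0 with |R(x)|<1.
x=-1.73: |R|=0.0965
|R(-2.83)|=1.6031 |R(-2.53)|=1.0286 |R(-1.09)|=0.2882
Bisect:
  x_lo=-3.4082 |R|=3.1985  x_hi=-0.1292 |R|=0.8788
  mid=-1.76868 |R|=0.12671 →hi
  mid=-2.58844 |R|=1.12887 →lo
  mid=-2.17856 |R|=0.52879 →hi
  mid=-2.38350 |R|=0.79978 →hi
  mid=-2.48597 |R|=0.95652 →hi
  mid=-2.53721 |R|=1.04068 →lo
  mid=-2.51159 |R|=0.99810 →hi
  mid=-2.52440 |R|=1.01927 →lo
  mid=-2.51800 |R|=1.00865 →lo
  ...
  [-2.51279,-2.51259] ⇒ x*=-2.5127
Interval (-2.5127, 0).

(-2.5127,0); λ=-4 ⇒ h* = 0.6282.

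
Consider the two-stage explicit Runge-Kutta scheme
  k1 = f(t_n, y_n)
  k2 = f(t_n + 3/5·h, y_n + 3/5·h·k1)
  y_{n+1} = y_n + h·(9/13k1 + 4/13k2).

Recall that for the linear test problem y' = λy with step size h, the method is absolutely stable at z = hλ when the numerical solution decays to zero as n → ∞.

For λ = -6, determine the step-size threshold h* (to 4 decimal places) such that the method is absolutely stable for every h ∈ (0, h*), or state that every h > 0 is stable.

On y'=λy, z=hλ:
  k1=λy_n ⇒ h·k1=z·y_n;  k2=λ(1+3/5z)y_n ⇒ h·k2=z(1+3/5z)y_n
  y_{n+1}/y_n = 1 + 9/13z + 4/13z(1+3/5z) = 1 + z + 12/65z²
  Hence R(z) = 1 + z + 12/65z².

Solve |R(x)|<1 on ℝ⁻.
x=-1.59: |R|=0.1233
R=1: x+12/65x²=0 ⇒ x=−65/12=-5.4167; min R=1−1/(4·12/65)=-0.3542>−1
Confirm numerically:
  x=-5.111: |R|=0.71158 <1
  x=-4.535: |R|=0.26184 <1
  x=-3.673: |R|=0.18237 <1
  x=-5.955: |R|=1.59184 >1
  x=-5.884: |R|=1.50765 >1
  x=-5.507: |R|=1.09184 >1
So |R|<1 on (-5.4167, 0).

(-5.4167,0); λ=-6 ⇒ h* = (65/12)/6 = 0.9028.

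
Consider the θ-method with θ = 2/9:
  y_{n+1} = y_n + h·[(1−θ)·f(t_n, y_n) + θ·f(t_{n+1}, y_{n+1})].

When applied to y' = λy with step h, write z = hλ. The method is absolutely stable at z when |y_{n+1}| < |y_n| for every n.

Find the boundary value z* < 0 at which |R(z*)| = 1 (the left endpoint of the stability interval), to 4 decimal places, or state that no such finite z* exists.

left endpoint -3.6000.

Set f=λy, z=hλ:
  y_{n+1} = y_n + z·[7/9·y_n + 2/9·y_{n+1}] ⇒ (1 − 2/9z)y_{n+1} = (1 + 7/9z)y_n
  R(z) = (1 + 7/9z)/(1 − 2/9z).

Boundary: |R(x)|=1, x<0.
x=-1.09: |R|=0.1225
R=−1: 1+7/9x = −1+2/9x ⇒ -5/9x=2 ⇒ x=2/(-5/9)=-3.6000
Confirm numerically:
  x=-3.146: |R|=0.85156 <1
  x=-2.387: |R|=0.55968 <1
  x=-2.248: |R|=0.49911 <1
  x=-4.182: |R|=1.16759 >1
  x=-3.974: |R|=1.11034 >1
So |R|<1 on (-3.6000, 0).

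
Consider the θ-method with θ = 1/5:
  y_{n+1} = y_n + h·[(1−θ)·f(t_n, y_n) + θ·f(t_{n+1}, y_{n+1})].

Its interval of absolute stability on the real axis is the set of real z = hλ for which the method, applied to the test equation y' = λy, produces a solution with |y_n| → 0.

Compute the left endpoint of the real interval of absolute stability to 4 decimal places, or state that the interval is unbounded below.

Set f=λy, z=hλ:
  y_{n+1} = y_n + z·[4/5·y_n + 1/5·y_{n+1}] ⇒ (1 − 1/5z)y_{n+1} = (1 + 4/5z)y_n
  Hence R(z) = (1 + 4/5z)/(1 − 1/5z).

Solve |R(x)|<1 on ℝ⁻.
x=-0.75: |R|=0.3478
R=−1: 1+4/5x = −1+1/5x ⇒ -3/5x=2 ⇒ x=2/(-3/5)=-3.3333
Confirm numerically:
  x=-3.017: |R|=0.88163 <1
  x=-2.407: |R|=0.62481 <1
  x=-1.559: |R|=0.18844 <1
  x=-3.848: |R|=1.17450 >1
  x=-3.771: |R|=1.14970 >1
  x=-3.496: |R|=1.05744 >1
So |R|<1 on (-3.3333, 0).

z* = -3.3333.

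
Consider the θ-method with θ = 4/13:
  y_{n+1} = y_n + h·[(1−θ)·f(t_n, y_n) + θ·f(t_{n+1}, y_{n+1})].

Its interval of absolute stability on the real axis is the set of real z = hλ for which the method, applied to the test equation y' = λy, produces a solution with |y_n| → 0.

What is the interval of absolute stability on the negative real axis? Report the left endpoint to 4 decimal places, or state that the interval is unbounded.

Set f=λy, z=hλ:
  y_{n+1} = y_n + z·[9/13·y_n + 4/13·y_{n+1}] ⇒ (1 − 4/13z)y_{n+1} = (1 + 9/13z)y_n
  so R(z) = (1 + 9/13z)/(1 − 4/13z).

Find x<0 with |R(x)|<1.
x=-1.49: |R|=0.0216
R=−1: 1+9/13x = −1+4/13x ⇒ -5/13x=2 ⇒ x=2/(-5/13)=-5.2000
Confirm numerically:
  x=-5.015: |R|=0.97202 <1
  x=-2.908: |R|=0.53475 <1
  x=-2.871: |R|=0.52438 <1
  x=-2.277: |R|=0.33893 <1
  x=-5.740: |R|=1.07508 >1
  x=-5.666: |R|=1.06533 >1
  x=-5.542: |R|=1.04862 >1
Stable set (-5.2000, 0).

z∈(-5.2000,0).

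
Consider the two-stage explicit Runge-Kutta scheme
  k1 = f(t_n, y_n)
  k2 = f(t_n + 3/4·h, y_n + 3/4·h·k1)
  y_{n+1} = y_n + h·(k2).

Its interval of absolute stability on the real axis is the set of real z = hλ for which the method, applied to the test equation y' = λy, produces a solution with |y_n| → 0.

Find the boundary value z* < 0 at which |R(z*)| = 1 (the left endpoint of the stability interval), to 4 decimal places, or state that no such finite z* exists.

z* = -1.3333.

With y'=λy (z=hλ):
  k1=λy_n ⇒ h·k1=z·y_n;  k2=λ(1+3/4z)y_n ⇒ h·k2=z(1+3/4z)y_n
  y_{n+1}/y_n = 1 + z(1+3/4z) = 1 + z + 3/4z²
  R(z) = 1 + z + 3/4z².

Find x<0 with |R(x)|<1.
x=-1.22: |R|=0.8963
R=1: x+3/4x²=0 ⇒ x=−4/3=-1.3333; min R=1−1/(4·3/4)=0.6667>−1
Confirm numerically:
  x=-1.120: |R|=0.82080 <1
  x=-0.898: |R|=0.70680 <1
  x=-0.895: |R|=0.70577 <1
  x=-0.714: |R|=0.66835 <1
  x=-1.928: |R|=1.85989 >1
  x=-1.641: |R|=1.37866 >1
  x=-1.619: |R|=1.34687 >1
Interval (-1.3333, 0).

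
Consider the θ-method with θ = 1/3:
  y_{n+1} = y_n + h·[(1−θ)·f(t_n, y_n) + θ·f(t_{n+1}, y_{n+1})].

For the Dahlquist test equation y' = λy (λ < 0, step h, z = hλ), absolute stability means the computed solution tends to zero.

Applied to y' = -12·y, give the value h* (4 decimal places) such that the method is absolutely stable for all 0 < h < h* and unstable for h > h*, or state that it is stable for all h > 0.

(-6.0000,0); λ=-12 ⇒ h* = (6)/12 = 0.5000.

With y'=λy (z=hλ):
  y_{n+1} = y_n + z·[2/3·y_n + 1/3·y_{n+1}] ⇒ (1 − 1/3z)y_{n+1} = (1 + 2/3z)y_n
  R(z) = (1 + 2/3z)/(1 − 1/3z).

Find x<0 with |R(x)|<1.
x=-1.19: |R|=0.1480
R=−1: 1+2/3x = −1+1/3x ⇒ -1/3x=2 ⇒ x=2/(-1/3)=-6.0000
Confirm numerically:
  x=-5.872: |R|=0.98557 <1
  x=-4.619: |R|=0.81874 <1
  x=-4.157: |R|=0.74249 <1
  x=-3.235: |R|=0.55654 <1
  x=-6.554: |R|=1.05799 >1
  x=-6.160: |R|=1.01747 >1
So |R|<1 on (-6.0000, 0).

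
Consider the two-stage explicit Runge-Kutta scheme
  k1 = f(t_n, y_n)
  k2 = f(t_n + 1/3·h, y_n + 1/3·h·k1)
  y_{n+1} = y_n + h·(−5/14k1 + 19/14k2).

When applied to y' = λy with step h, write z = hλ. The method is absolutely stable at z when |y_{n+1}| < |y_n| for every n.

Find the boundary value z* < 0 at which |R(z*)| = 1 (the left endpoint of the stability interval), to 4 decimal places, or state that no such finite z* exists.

Test eqn y'=λy, z=hλ:
  k1=λy_n ⇒ h·k1=z·y_n;  k2=λ(1+1/3z)y_n ⇒ h·k2=z(1+1/3z)y_n
  y_{n+1}/y_n = 1 − 5/14z + 19/14z(1+1/3z) = 1 + z + 19/42z²
  so R(z) = 1 + z + 19/42z².

Boundary: |R(x)|=1, x<0.
x=-0.62: |R|=0.5539
R=1: x+19/42x²=0 ⇒ x=−42/19=-2.2105; min R=1−1/(4·19/42)=0.4474>−1
Confirm numerically:
  x=-1.851: |R|=0.69895 <1
  x=-1.623: |R|=0.56863 <1
  x=-1.413: |R|=0.49021 <1
  x=-1.134: |R|=0.44774 <1
  x=-2.633: |R|=1.50322 >1
  x=-2.619: |R|=1.48395 >1
  x=-2.261: |R|=1.05163 >1
Interval (-2.2105, 0).

z* = -2.2105.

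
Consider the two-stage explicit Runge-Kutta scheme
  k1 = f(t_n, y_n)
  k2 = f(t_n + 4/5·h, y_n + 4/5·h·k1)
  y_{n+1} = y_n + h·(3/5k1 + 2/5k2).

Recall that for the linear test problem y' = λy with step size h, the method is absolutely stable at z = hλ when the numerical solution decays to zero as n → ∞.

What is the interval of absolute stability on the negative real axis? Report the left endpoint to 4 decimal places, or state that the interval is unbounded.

z∈(-3.1250,0).

On y'=λy, z=hλ:
  k1=λy_n ⇒ h·k1=z·y_n;  k2=λ(1+4/5z)y_n ⇒ h·k2=z(1+4/5z)y_n
  y_{n+1}/y_n = 1 + 3/5z + 2/5z(1+4/5z) = 1 + z + 8/25z²
  so R(z) = 1 + z + 8/25z².

Solve |R(x)|<1 on ℝ⁻.
x=-1.73: |R|=0.2277
R=1: x+8/25x²=0 ⇒ x=−25/8=-3.1250; min R=1−1/(4·8/25)=0.2188>−1
Confirm numerically:
  x=-2.845: |R|=0.74509 <1
  x=-2.077: |R|=0.30346 <1
  x=-1.787: |R|=0.23488 <1
  x=-1.475: |R|=0.22120 <1
  x=-3.633: |R|=1.59058 >1
  x=-3.492: |R|=1.41010 >1
  x=-3.382: |R|=1.27814 >1
Interval (-3.1250, 0).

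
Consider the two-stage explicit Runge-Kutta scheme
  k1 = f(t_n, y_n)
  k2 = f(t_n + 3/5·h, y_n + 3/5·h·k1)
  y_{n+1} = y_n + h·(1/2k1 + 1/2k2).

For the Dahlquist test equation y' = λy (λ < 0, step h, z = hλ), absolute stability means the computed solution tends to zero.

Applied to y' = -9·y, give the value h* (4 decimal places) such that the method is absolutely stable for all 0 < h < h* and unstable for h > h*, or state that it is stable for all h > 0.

(-3.3333,0); λ=-9 ⇒ h* = (10/3)/9 = 0.3704.

Test eqn y'=λy, z=hλ:
  k1=λy_n ⇒ h·k1=z·y_n;  k2=λ(1+3/5z)y_n ⇒ h·k2=z(1+3/5z)y_n
  y_{n+1}/y_n = 1 + 1/2z + 1/2z(1+3/5z) = 1 + z + 3/10z²
  R(z) = 1 + z + 3/10z².

Find x<0 with |R(x)|<1.
x=-1.42: |R|=0.1849
R=1: x+3/10x²=0 ⇒ x=−10/3=-3.3333; min R=1−1/(4·3/10)=0.1667>−1
Confirm numerically:
  x=-2.577: |R|=0.41528 <1
  x=-2.102: |R|=0.22352 <1
  x=-1.745: |R|=0.16851 <1
  x=-3.619: |R|=1.31015 >1
  x=-3.400: |R|=1.06800 >1
Stable set (-3.3333, 0).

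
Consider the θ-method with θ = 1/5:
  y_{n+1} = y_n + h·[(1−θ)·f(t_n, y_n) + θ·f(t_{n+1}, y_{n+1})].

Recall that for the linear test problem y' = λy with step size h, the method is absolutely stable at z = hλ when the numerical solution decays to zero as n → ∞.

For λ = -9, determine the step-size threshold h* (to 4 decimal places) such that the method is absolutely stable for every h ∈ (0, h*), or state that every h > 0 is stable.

(-3.3333,0); λ=-9 ⇒ h* = (10/3)/9 = 0.3704.

With y'=λy (z=hλ):
  y_{n+1} = y_n + z·[4/5·y_n + 1/5·y_{n+1}] ⇒ (1 − 1/5z)y_{n+1} = (1 + 4/5z)y_n
  R(z) = (1 + 4/5z)/(1 − 1/5z).

Solve |R(x)|<1 on ℝ⁻.
x=-0.73: |R|=0.3630
R=−1: 1+4/5x = −1+1/5x ⇒ -3/5x=2 ⇒ x=2/(-3/5)=-3.3333
Confirm numerically:
  x=-3.296: |R|=0.98650 <1
  x=-2.470: |R|=0.65328 <1
  x=-1.706: |R|=0.27200 <1
  x=-3.591: |R|=1.08998 >1
  x=-3.375: |R|=1.01493 >1
So |R|<1 on (-3.3333, 0).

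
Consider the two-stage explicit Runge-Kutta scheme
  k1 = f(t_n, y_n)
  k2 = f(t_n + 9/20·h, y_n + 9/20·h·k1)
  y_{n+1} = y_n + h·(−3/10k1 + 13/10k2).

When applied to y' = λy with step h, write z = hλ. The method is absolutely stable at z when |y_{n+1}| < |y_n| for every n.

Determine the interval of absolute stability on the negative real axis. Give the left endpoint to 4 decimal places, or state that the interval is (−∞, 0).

Set f=λy, z=hλ:
  k1=λy_n ⇒ h·k1=z·y_n;  k2=λ(1+9/20z)y_n ⇒ h·k2=z(1+9/20z)y_n
  y_{n+1}/y_n = 1 − 3/10z + 13/10z(1+9/20z) = 1 + z + 117/200z²
  R(z) = 1 + z + 117/200z².

Solve |R(x)|<1 on ℝ⁻.
x=-0.56: |R|=0.6235
R=1: x+117/200x²=0 ⇒ x=−200/117=-1.7094; min R=1−1/(4·117/200)=0.5726>−1
Confirm numerically:
  x=-1.037: |R|=0.59209 <1
  x=-0.931: |R|=0.57606 <1
  x=-0.746: |R|=0.57956 <1
  x=-2.192: |R|=1.61885 >1
  x=-2.105: |R|=1.48715 >1
  x=-2.034: |R|=1.38624 >1
So |R|<1 on (-1.7094, 0).

(-1.7094, 0).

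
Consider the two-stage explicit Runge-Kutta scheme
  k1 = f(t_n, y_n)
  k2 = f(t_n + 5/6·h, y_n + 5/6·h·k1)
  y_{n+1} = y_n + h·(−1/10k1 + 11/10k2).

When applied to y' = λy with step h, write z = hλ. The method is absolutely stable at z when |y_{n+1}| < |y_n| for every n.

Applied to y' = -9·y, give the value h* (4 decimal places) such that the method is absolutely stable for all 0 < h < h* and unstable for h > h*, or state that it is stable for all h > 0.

(-1.0909,0); λ=-9 ⇒ h* = (12/11)/9 = 0.1212.

With y'=λy (z=hλ):
  k1=λy_n ⇒ h·k1=z·y_n;  k2=λ(1+5/6z)y_n ⇒ h·k2=z(1+5/6z)y_n
  y_{n+1}/y_n = 1 − 1/10z + 11/10z(1+5/6z) = 1 + z + 11/12z²
  Hence R(z) = 1 + z + 11/12z².

Need |R(x)|<1, x<0.
x=-1.37: |R|=1.3505
R=1: x+11/12x²=0 ⇒ x=−12/11=-1.0909; min R=1−1/(4·11/12)=0.7273>−1
Confirm numerically:
  x=-1.054: |R|=0.96434 <1
  x=-0.992: |R|=0.91006 <1
  x=-0.633: |R|=0.73430 <1
  x=-0.619: |R|=0.73223 <1
  x=-1.407: |R|=1.40768 >1
  x=-1.385: |R|=1.37337 >1
  x=-1.273: |R|=1.21248 >1
Stable set (-1.0909, 0).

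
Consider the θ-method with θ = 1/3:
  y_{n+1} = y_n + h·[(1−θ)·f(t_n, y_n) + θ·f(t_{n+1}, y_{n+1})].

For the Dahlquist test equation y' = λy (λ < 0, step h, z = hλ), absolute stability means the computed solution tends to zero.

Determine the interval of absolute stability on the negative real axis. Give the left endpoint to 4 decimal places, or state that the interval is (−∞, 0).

With y'=λy (z=hλ):
  y_{n+1} = y_n + z·[2/3·y_n + 1/3·y_{n+1}] ⇒ (1 − 1/3z)y_{n+1} = (1 + 2/3z)y_n
  so R(z) = (1 + 2/3z)/(1 − 1/3z).

Find x<0 with |R(x)|<1.
x=-0.77: |R|=0.3873
R=−1: 1+2/3x = −1+1/3x ⇒ -1/3x=2 ⇒ x=2/(-1/3)=-6.0000
Confirm numerically:
  x=-5.972: |R|=0.99688 <1
  x=-4.001: |R|=0.71447 <1
  x=-3.155: |R|=0.53777 <1
  x=-6.485: |R|=1.05113 >1
  x=-6.125: |R|=1.01370 >1
Interval (-6.0000, 0).

(-6.0000, 0).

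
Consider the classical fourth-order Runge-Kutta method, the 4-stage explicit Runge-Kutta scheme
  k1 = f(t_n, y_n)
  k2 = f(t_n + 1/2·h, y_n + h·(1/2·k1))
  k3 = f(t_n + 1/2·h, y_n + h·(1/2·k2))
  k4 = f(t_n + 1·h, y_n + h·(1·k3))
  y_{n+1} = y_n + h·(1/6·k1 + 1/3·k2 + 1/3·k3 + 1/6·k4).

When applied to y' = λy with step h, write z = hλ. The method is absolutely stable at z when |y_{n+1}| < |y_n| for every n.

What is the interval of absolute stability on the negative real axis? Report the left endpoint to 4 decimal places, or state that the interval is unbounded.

z∈(-2.7853,0).

Test eqn y'=λy, z=hλ:
  order 4, 4-stage ⇒ R(z)=1+z+z^2/2+z^3/6+z^4/24
  (e.g. R(-0.35)=0.70473, |R|=0.70473)

Find x<0 with |R(x)|<1.
x=-0.35: |R|=0.7047
|R(-2.75)|=0.9481 |R(-2)|=0.3333 |R(-0.83)|=0.4389
Bisect:
  x_lo=-3.5280 |R|=2.8319  x_hi=-0.0985 |R|=0.9062
  mid=-1.81326 |R|=0.28749 →hi
  mid=-2.67064 |R|=0.84046 →hi
  mid=-3.09933 |R|=1.58633 →lo
  mid=-2.88499 |R|=1.16101 →lo
  mid=-2.77781 |R|=0.98878 →hi
  mid=-2.83140 |R|=1.07177 →lo
  mid=-2.80461 |R|=1.02951 →lo
  mid=-2.79121 |R|=1.00896 →lo
  mid=-2.78451 |R|=0.99882 →hi
  ...
  [-2.78535,-2.78514] ⇒ x*=-2.7853
Stable set (-2.7853, 0).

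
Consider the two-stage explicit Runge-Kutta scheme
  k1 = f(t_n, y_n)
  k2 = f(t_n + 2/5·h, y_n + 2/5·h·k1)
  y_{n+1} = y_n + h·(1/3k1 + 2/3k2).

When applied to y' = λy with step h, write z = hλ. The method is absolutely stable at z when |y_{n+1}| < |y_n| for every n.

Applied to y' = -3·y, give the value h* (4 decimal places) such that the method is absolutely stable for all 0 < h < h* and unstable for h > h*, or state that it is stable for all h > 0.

(-3.7500,0); λ=-3 ⇒ h* = (15/4)/3 = 1.2500.

Set f=λy, z=hλ:
  k1=λy_n ⇒ h·k1=z·y_n;  k2=λ(1+2/5z)y_n ⇒ h·k2=z(1+2/5z)y_n
  y_{n+1}/y_n = 1 + 1/3z + 2/3z(1+2/5z) = 1 + z + 4/15z²
  Hence R(z) = 1 + z + 4/15z².

Solve |R(x)|<1 on ℝ⁻.
x=-0.46: |R|=0.5964
R=1: x+4/15x²=0 ⇒ x=−15/4=-3.7500; min R=1−1/(4·4/15)=0.0625>−1
Confirm numerically:
  x=-3.242: |R|=0.56082 <1
  x=-2.690: |R|=0.23963 <1
  x=-1.581: |R|=0.08555 <1
  x=-4.131: |R|=1.41971 >1
  x=-3.995: |R|=1.26101 >1
Interval (-3.7500, 0).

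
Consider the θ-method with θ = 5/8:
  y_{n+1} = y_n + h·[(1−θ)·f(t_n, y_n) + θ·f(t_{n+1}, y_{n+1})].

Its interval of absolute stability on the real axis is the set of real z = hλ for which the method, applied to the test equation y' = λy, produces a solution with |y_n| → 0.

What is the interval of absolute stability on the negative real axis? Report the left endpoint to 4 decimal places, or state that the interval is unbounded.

Set f=λy, z=hλ:
  y_{n+1} = y_n + z·[3/8·y_n + 5/8·y_{n+1}] ⇒ (1 − 5/8z)y_{n+1} = (1 + 3/8z)y_n
  R(z) = (1 + 3/8z)/(1 − 5/8z).

Boundary: |R(x)|=1, x<0.
x=-1.24: |R|=0.3014
x=-2: |R|=0.1111
x=-10: |R|=0.3793
x=-100: |R|=0.5748
θ=5/8≥1/2 ⇒ |1+3/8x|<|1−5/8x| ∀x<0 ⇒ interval (−∞,0).

unbounded; (−∞, 0).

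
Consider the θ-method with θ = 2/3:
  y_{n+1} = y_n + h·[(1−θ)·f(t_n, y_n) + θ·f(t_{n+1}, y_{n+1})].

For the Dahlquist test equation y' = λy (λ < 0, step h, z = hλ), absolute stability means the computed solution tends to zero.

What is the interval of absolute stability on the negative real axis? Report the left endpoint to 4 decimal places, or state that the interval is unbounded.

Set f=λy, z=hλ:
  y_{n+1} = y_n + z·[1/3·y_n + 2/3·y_{n+1}] ⇒ (1 − 2/3z)y_{n+1} = (1 + 1/3z)y_n
  ⇒ R(z) = (1 + 1/3z)/(1 − 2/3z).

Solve |R(x)|<1 on ℝ⁻.
x=-0.84: |R|=0.4615
x=-2: |R|=0.1429
x=-10: |R|=0.3043
x=-100: |R|=0.4778
θ=2/3≥1/2 ⇒ |1+1/3x|<|1−2/3x| ∀x<0 ⇒ interval (−∞,0).

unbounded; (−∞, 0).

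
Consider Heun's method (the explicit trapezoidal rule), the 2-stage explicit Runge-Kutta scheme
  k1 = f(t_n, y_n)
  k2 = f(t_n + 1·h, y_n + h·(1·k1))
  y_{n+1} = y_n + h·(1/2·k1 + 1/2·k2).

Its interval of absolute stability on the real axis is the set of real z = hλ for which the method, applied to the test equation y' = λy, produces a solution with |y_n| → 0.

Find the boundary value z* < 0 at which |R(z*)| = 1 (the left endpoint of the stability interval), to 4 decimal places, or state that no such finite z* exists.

left endpoint -2.0000.

Set f=λy, z=hλ:
  order 2, 2-stage ⇒ R(z)=1+z+z^2/2
  (e.g. R(-1.11)=0.50605, |R|=0.50605)

Need |R(x)|<1, x<0.
x=-1.11: |R|=0.5060
|R(-2.06)|=1.0618 |R(-1.98)|=0.9802 |R(-1.5)|=0.6250
Bisect:
  x_lo=-2.4618 |R|=1.5684  x_hi=-0.0910 |R|=0.9131
  mid=-1.27640 |R|=0.53820 →hi
  mid=-1.86908 |R|=0.87765 →hi
  mid=-2.16542 |R|=1.17910 →lo
  mid=-2.01725 |R|=1.01740 →lo
  mid=-1.94316 |R|=0.94478 →hi
  mid=-1.98021 |R|=0.98040 →hi
  mid=-1.99873 |R|=0.99873 →hi
  ...
  [-2.00003,-1.99989] ⇒ x*=-2.0000
Interval (-2.0000, 0).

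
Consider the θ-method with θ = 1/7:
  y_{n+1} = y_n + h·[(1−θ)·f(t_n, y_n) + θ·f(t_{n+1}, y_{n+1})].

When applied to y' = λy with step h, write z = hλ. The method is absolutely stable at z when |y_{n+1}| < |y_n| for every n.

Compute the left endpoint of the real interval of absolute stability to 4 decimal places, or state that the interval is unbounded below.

left endpoint -2.8000.

Test eqn y'=λy, z=hλ:
  y_{n+1} = y_n + z·[6/7·y_n + 1/7·y_{n+1}] ⇒ (1 − 1/7z)y_{n+1} = (1 + 6/7z)y_n
  so R(z) = (1 + 6/7z)/(1 − 1/7z).

Solve |R(x)|<1 on ℝ⁻.
x=-0.79: |R|=0.2901
R=−1: 1+6/7x = −1+1/7x ⇒ -5/7x=2 ⇒ x=2/(-5/7)=-2.8000
Confirm numerically:
  x=-2.234: |R|=0.69352 <1
  x=-2.044: |R|=0.58204 <1
  x=-1.230: |R|=0.04617 <1
  x=-3.371: |R|=1.27529 >1
  x=-3.090: |R|=1.14371 >1
  x=-3.028: |R|=1.11368 >1
Stable set (-2.8000, 0).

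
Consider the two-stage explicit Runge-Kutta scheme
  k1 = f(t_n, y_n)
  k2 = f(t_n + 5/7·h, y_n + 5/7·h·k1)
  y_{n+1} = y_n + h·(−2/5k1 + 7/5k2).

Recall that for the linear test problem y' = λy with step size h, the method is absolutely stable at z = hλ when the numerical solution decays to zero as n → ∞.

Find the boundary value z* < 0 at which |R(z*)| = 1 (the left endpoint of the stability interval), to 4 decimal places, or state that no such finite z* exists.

Test eqn y'=λy, z=hλ:
  k1=λy_n ⇒ h·k1=z·y_n;  k2=λ(1+5/7z)y_n ⇒ h·k2=z(1+5/7z)y_n
  y_{n+1}/y_n = 1 − 2/5z + 7/5z(1+5/7z) = 1 + z + z²
  Hence R(z) = 1 + z + z².

Boundary: |R(x)|=1, x<0.
x=-1.61: |R|=1.9821
R=1: x+1x²=0 ⇒ x=−1=-1.0000; min R=1−1/(4·1)=0.7500>−1
Confirm numerically:
  x=-0.892: |R|=0.90366 <1
  x=-0.807: |R|=0.84425 <1
  x=-0.685: |R|=0.78423 <1
  x=-1.488: |R|=1.72614 >1
  x=-1.245: |R|=1.30503 >1
So |R|<1 on (-1.0000, 0).

left endpoint -1.0000.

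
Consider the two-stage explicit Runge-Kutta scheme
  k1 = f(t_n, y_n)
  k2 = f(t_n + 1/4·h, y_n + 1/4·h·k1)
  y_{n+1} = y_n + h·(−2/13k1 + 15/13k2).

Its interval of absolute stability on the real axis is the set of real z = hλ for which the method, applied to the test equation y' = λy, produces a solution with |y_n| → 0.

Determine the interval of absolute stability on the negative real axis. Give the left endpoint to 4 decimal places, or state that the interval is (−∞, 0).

(-3.4667, 0).

Test eqn y'=λy, z=hλ:
  k1=λy_n ⇒ h·k1=z·y_n;  k2=λ(1+1/4z)y_n ⇒ h·k2=z(1+1/4z)y_n
  y_{n+1}/y_n = 1 − 2/13z + 15/13z(1+1/4z) = 1 + z + 15/52z²
  so R(z) = 1 + z + 15/52z².

Boundary: |R(x)|=1, x<0.
x=-0.96: |R|=0.3058
R=1: x+15/52x²=0 ⇒ x=−52/15=-3.4667; min R=1−1/(4·15/52)=0.1333>−1
Confirm numerically:
  x=-2.783: |R|=0.45116 <1
  x=-2.646: |R|=0.37361 <1
  x=-2.402: |R|=0.26231 <1
  x=-1.744: |R|=0.13337 <1
  x=-3.981: |R|=1.59064 >1
  x=-3.860: |R|=1.43796 >1
Stable set (-3.4667, 0).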